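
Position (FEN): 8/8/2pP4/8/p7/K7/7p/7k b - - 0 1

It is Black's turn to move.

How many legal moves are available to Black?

3

Black to move; king on h1.
In check: no.
Legal moves: Kg2, Kg1, c5.
Count: 3.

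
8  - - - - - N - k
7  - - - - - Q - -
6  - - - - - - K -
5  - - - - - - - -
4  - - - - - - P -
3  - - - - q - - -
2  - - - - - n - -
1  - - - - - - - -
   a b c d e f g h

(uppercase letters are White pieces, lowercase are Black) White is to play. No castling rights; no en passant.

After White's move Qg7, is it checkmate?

After Qg7: black king on h8; in check: yes, from the white queen on g7.
King squares — g7: attacked by Kg6; h7: attacked by Kg6; g8: attacked by Qg7.
Black has no legal moves → checkmate.

yes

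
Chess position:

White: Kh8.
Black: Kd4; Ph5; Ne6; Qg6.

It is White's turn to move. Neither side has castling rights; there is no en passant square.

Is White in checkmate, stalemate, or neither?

White to move; white king on h8.
In check: no.
King squares — g7: attacked by Ne6; h7: attacked by Qg6; g8: attacked by Qg6.
Legal moves for White: none.
Not in check and no legal moves → stalemate.

stalemate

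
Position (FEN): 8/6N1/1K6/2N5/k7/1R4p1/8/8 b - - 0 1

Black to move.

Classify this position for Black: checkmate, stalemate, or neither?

Black to move; black king on a4.
In check: yes, from the white knight on c5.
King squares — a3: attacked by Rb3; b3: attacked by Nc5; b4: attacked by Rb3; a5: attacked by Kb6; b5: attacked by Rb3.
Legal moves for Black: none.
In check with no legal moves → checkmate.

checkmate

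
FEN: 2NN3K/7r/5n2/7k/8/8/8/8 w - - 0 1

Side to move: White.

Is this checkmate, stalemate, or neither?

White to move; white king on h8.
In check: yes, from the black rook on h7.
King squares — g7: attacked by Rh7; h7: attacked by Nf6; g8: attacked by Nf6.
Legal moves for White: none.
In check with no legal moves → checkmate.

checkmate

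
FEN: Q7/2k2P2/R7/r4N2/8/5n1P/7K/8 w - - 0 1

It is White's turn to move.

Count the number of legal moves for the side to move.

White to move; king on h2.
In check: yes, from the black knight on f3.
Legal moves: Kg3, Kg2, Kh1, Qxf3.
Count: 4.

4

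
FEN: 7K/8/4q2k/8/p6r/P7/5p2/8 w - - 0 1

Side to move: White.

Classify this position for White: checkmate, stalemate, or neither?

White to move; white king on h8.
In check: no.
King squares — g7: attacked by Kh6; h7: attacked by Kh6; g8: attacked by Qe6.
Legal moves for White: none.
Not in check and no legal moves → stalemate.

stalemate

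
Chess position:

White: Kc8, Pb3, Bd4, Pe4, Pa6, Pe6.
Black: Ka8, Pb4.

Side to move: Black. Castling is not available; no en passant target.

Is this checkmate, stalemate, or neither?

Black to move; black king on a8.
In check: no.
King squares — a7: attacked by Bd4; b7: attacked by Pa6; b8: attacked by Kc8.
Legal moves for Black: none.
Not in check and no legal moves → stalemate.

stalemate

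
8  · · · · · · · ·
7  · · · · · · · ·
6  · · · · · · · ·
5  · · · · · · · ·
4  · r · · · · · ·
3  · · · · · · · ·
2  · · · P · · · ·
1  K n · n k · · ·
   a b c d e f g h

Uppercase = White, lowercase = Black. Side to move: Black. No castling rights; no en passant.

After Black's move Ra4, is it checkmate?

no

After Ra4: white king on a1; in check: yes, from the black rook on a4.
White has 1 legal reply: Kxb1.
In check but a legal move exists → not checkmate.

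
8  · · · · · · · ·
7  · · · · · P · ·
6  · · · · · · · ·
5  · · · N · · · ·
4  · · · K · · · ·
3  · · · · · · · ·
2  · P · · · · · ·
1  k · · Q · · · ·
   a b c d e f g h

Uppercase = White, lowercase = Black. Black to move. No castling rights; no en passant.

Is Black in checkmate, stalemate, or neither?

neither

Black to move; black king on a1.
In check: yes, from the white queen on d1.
Legal moves for Black: Kxb2, Ka2.
Black is in check but has 2 legal moves → neither.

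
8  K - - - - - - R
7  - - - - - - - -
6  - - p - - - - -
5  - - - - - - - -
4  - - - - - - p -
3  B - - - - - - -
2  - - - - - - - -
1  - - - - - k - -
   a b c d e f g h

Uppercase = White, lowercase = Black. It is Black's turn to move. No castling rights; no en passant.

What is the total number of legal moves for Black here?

7

Black to move; king on f1.
In check: no.
Legal moves: Kg2, Kf2, Ke2, Kg1, Ke1, c5, g3.
Count: 7.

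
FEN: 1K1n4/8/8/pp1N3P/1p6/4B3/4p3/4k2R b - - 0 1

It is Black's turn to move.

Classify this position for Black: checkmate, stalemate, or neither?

Black to move; black king on e1.
In check: yes, from the white rook on h1.
King squares — d1: attacked by Rh1; f1: attacked by Rh1; d2: attacked by Be3; e2: own pawn; f2: attacked by Be3.
Legal moves for Black: none.
In check with no legal moves → checkmate.

checkmate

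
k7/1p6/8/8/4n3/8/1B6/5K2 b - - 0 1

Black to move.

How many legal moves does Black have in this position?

12

Black to move; king on a8.
In check: no.
Legal moves: Kb8, Ka7, Nf6, Nd6, Ng5, Nc5, Ng3+, Nc3, Nf2, Nd2+, b6, b5.
Count: 12.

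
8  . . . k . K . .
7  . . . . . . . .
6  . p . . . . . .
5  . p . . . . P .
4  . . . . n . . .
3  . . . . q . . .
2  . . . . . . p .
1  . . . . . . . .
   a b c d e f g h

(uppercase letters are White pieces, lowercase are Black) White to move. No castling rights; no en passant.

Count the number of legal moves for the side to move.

4

White to move; king on f8.
In check: no.
Legal moves: Kg8, Kg7, Kf7, g6.
Count: 4.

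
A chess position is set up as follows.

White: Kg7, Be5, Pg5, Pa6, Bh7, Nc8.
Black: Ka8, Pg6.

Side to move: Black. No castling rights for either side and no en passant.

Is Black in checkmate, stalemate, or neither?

stalemate

Black to move; black king on a8.
In check: no.
King squares — a7: attacked by Nc8; b7: attacked by Pa6; b8: attacked by Be5.
Legal moves for Black: none.
Not in check and no legal moves → stalemate.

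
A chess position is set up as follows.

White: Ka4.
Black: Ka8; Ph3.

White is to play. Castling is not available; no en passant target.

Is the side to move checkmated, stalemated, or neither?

White to move; white king on a4.
In check: no.
Legal moves for White: Kb5, Ka5, Kb4, Kb3, Ka3.
White has 5 legal moves and is not in check → neither.

neither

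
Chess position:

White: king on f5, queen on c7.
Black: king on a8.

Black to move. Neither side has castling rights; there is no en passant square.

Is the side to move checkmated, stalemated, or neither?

Black to move; black king on a8.
In check: no.
King squares — a7: attacked by Qc7; b7: attacked by Qc7; b8: attacked by Qc7.
Legal moves for Black: none.
Not in check and no legal moves → stalemate.

stalemate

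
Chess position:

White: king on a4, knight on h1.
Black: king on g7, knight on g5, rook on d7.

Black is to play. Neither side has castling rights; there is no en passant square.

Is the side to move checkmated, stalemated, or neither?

neither

Black to move; black king on g7.
In check: no.
Legal moves for Black include: Kh8, Kg8, Kf8, Kh7, Kf7, Kh6, Kg6, Kf6, Rd8, Rf7, Re7, Rc7, Rb7, Ra7+, Rd6, Rd5, Rd4+, Rd3, ... (list truncated; more exist).
Black has legal moves and is not in check → neither.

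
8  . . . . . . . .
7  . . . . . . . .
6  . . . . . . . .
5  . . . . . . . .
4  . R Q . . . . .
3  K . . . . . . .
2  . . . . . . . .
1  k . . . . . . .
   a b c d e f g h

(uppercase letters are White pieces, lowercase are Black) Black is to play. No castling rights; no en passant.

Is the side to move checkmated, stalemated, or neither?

stalemate

Black to move; black king on a1.
In check: no.
King squares — b1: attacked by Rb4; a2: attacked by Ka3; b2: attacked by Ka3.
Legal moves for Black: none.
Not in check and no legal moves → stalemate.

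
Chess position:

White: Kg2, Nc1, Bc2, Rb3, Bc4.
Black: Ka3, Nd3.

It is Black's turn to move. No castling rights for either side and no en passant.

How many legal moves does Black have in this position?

Black to move; king on a3.
In check: yes, from the white rook on b3.
Legal moves: Ka4.
Count: 1.

1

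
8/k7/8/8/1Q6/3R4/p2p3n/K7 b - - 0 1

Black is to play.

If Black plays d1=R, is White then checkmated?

After d1=R: white king on a1; in check: yes, from the black rook on d1.
White has 4 legal replies: Kb2, Kxa2, Qb1, Rxd1.
In check but a legal move exists → not checkmate.

no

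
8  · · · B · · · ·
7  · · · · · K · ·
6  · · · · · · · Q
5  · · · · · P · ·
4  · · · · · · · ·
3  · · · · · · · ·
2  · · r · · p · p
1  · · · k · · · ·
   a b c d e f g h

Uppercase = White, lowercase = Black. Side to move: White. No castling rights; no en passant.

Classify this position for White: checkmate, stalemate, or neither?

neither

White to move; white king on f7.
In check: no.
Legal moves for White include: Be7, Bc7, Bf6, Bb6, Bg5, Ba5, Bh4, Kg8, Kf8, Ke8, Kg7, Ke7, Kg6, Kf6, Ke6, Qh8, Qf8, Qh7, ... (list truncated; more exist).
White has legal moves and is not in check → neither.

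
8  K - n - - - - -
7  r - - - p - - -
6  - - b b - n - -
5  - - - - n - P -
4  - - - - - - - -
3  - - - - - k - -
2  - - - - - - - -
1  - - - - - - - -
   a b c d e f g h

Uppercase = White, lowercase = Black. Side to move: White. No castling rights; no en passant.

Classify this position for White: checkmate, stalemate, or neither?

White to move; white king on a8.
In check: yes, from the black bishop on c6 and the black rook on a7.
King squares — a7: attacked by Nc8; b7: attacked by Bc6; b8: attacked by Bd6.
Legal moves for White: none.
In check with no legal moves → checkmate.

checkmate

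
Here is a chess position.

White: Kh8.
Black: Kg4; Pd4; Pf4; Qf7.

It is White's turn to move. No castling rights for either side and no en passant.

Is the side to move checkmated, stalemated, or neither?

White to move; white king on h8.
In check: no.
King squares — g7: attacked by Qf7; h7: attacked by Qf7; g8: attacked by Qf7.
Legal moves for White: none.
Not in check and no legal moves → stalemate.

stalemate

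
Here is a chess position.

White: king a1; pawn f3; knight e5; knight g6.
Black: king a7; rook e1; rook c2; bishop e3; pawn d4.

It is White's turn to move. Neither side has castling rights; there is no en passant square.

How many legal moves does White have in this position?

0

White to move; king on a1.
In check: yes, from the black rook on e1.
Legal moves: none.
Count: 0.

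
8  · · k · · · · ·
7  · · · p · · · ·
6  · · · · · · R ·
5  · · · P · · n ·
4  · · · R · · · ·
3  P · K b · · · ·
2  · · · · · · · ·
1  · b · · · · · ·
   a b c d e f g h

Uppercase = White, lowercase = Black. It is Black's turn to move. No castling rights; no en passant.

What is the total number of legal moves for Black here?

Black to move; king on c8.
In check: no.
Legal moves: Kd8, Kb8, Kc7, Kb7, Nh7, Nf7, Ne6, Ne4+, Nh3, Nf3, Bxg6, Ba6, Bf5, Bb5, Be4, Bc4, Be2, Bdc2, Bf1, Bbc2, Ba2, d6.
Count: 22.

22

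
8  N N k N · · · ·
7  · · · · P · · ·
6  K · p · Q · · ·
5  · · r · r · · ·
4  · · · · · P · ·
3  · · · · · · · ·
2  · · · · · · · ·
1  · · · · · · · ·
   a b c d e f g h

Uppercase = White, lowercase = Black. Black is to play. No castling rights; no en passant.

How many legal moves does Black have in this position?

Black to move; king on c8.
In check: yes, from the white queen on e6.
Legal moves: Kxb8, Rxe6.
Count: 2.

2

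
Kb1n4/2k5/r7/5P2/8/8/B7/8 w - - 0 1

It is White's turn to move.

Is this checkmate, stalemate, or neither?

checkmate

White to move; white king on a8.
In check: yes, from the black rook on a6.
King squares — a7: attacked by Ra6; b7: attacked by Kc7; b8: attacked by Kc7.
Legal moves for White: none.
In check with no legal moves → checkmate.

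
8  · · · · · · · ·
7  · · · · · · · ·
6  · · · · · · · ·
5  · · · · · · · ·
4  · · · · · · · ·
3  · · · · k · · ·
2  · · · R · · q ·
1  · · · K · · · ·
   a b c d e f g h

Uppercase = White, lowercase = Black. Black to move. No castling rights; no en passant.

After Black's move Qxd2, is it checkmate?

yes

After Qxd2: white king on d1; in check: yes, from the black queen on d2.
King squares — c1: attacked by Qd2; e1: attacked by Qd2; c2: attacked by Qd2; d2: attacked by Ke3; e2: attacked by Qd2.
White has no legal moves → checkmate.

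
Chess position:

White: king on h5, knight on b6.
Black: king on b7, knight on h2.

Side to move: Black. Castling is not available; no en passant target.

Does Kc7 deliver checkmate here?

no

After Kc7: white king on h5; in check: no.
White is not in check, so this cannot be checkmate.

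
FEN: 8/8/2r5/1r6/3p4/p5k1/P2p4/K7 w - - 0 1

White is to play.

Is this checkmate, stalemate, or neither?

stalemate

White to move; white king on a1.
In check: no.
King squares — b1: attacked by Rb5; a2: own pawn; b2: attacked by Pa3.
Legal moves for White: none.
Not in check and no legal moves → stalemate.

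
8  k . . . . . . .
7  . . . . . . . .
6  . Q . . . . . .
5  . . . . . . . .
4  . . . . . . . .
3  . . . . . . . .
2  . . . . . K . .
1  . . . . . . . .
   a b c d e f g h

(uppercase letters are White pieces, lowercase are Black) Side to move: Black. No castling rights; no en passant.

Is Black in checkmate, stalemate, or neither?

stalemate

Black to move; black king on a8.
In check: no.
King squares — a7: attacked by Qb6; b7: attacked by Qb6; b8: attacked by Qb6.
Legal moves for Black: none.
Not in check and no legal moves → stalemate.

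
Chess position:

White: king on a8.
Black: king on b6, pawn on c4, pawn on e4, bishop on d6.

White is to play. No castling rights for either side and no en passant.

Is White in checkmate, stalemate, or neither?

White to move; white king on a8.
In check: no.
King squares — a7: attacked by Kb6; b7: attacked by Kb6; b8: attacked by Bd6.
Legal moves for White: none.
Not in check and no legal moves → stalemate.

stalemate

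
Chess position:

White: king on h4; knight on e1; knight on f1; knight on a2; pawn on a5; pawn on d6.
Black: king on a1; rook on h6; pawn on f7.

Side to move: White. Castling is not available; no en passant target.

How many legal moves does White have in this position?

White to move; king on h4.
In check: yes, from the black rook on h6.
Legal moves: Kg5, Kg4, Kg3.
Count: 3.

3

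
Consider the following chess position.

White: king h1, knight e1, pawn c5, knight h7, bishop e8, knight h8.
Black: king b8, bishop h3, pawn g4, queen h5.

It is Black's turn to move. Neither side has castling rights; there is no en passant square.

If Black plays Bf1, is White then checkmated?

no

After Bf1: white king on h1; in check: yes, from the black queen on h5.
White has 2 legal replies: Kg1, Bxh5.
In check but a legal move exists → not checkmate.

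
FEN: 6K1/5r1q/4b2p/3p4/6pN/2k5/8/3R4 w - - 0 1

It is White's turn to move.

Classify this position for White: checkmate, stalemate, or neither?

checkmate

White to move; white king on g8.
In check: yes, from the black queen on h7.
King squares — f7: attacked by Be6; g7: attacked by Rf7; h7: attacked by Rf7; f8: attacked by Rf7; h8: attacked by Qh7.
Legal moves for White: none.
In check with no legal moves → checkmate.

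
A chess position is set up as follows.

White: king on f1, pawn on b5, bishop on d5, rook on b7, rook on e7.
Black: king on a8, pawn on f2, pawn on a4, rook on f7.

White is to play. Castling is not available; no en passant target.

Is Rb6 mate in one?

After Rb6: black king on a8; in check: yes, from the white bishop on d5.
King squares — a7: attacked by Re7; b7: attacked by Bd5; b8: attacked by Rb6.
Black has no legal moves → checkmate.

yes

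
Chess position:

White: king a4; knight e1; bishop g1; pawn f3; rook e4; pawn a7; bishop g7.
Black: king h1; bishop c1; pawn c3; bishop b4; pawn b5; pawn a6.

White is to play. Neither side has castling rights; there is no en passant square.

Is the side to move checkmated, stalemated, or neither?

White to move; white king on a4.
In check: yes, from the black pawn on b5.
King squares — a3: attacked by Bc1; b3: available; b4: available; a5: attacked by Bb4; b5: attacked by Pa6.
Legal moves for White: Kxb4, Kb3.
White is in check but has 2 legal moves → neither.

neither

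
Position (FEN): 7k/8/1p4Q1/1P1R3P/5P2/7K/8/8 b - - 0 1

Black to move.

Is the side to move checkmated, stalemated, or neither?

stalemate

Black to move; black king on h8.
In check: no.
King squares — g7: attacked by Qg6; h7: attacked by Qg6; g8: attacked by Qg6.
Legal moves for Black: none.
Not in check and no legal moves → stalemate.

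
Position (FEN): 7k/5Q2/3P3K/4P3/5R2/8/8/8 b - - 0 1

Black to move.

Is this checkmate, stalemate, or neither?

Black to move; black king on h8.
In check: no.
King squares — g7: attacked by Kh6; h7: attacked by Kh6; g8: attacked by Qf7.
Legal moves for Black: none.
Not in check and no legal moves → stalemate.

stalemate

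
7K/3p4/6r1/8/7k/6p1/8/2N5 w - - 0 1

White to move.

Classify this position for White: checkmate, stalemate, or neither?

neither

White to move; white king on h8.
In check: no.
Legal moves for White: Kh7, Nd3, Nb3, Ne2, Na2.
White has 5 legal moves and is not in check → neither.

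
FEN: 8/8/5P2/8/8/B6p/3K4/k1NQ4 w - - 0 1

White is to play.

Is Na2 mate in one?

After Na2: black king on a1; in check: yes, from the white queen on d1.
Black has 1 legal reply: Kxa2.
In check but a legal move exists → not checkmate.

no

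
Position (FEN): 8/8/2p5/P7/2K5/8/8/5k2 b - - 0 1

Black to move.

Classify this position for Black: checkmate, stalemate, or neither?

neither

Black to move; black king on f1.
In check: no.
Legal moves for Black: Kg2, Kf2, Ke2, Kg1, Ke1, c5.
Black has 6 legal moves and is not in check → neither.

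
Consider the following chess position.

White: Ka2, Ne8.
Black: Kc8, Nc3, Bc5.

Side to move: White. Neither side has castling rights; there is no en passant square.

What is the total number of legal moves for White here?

3

White to move; king on a2.
In check: yes, from the black knight on c3.
Legal moves: Kb3, Kb2, Ka1.
Count: 3.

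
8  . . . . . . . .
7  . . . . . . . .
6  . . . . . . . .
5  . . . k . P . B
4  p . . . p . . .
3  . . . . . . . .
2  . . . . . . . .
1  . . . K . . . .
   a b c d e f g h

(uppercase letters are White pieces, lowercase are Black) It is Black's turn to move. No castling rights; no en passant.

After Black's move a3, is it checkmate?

no

After a3: white king on d1; in check: no.
White is not in check, so this cannot be checkmate.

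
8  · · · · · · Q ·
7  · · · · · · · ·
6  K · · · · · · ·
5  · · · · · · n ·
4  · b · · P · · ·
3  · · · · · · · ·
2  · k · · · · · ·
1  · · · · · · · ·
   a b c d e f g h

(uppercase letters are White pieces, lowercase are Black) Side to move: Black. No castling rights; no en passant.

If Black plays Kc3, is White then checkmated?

After Kc3: white king on a6; in check: no.
White is not in check, so this cannot be checkmate.

no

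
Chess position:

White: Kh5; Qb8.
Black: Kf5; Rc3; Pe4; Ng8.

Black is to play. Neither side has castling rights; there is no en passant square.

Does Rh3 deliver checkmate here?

yes

After Rh3: white king on h5; in check: yes, from the black rook on h3.
King squares — g4: attacked by Kf5; h4: attacked by Rh3; g5: attacked by Kf5; g6: attacked by Kf5; h6: attacked by Rh3.
White has no legal moves → checkmate.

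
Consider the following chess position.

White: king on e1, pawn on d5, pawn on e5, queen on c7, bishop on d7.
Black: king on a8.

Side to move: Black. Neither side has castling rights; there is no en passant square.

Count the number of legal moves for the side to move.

0

Black to move; king on a8.
In check: no.
Legal moves: none.
Count: 0.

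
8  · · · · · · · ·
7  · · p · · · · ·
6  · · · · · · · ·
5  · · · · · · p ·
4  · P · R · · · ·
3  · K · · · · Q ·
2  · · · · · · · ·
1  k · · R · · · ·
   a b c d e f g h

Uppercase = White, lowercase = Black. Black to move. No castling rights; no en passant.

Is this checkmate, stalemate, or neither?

checkmate

Black to move; black king on a1.
In check: yes, from the white rook on d1.
King squares — b1: attacked by Rd1; a2: attacked by Kb3; b2: attacked by Kb3.
Legal moves for Black: none.
In check with no legal moves → checkmate.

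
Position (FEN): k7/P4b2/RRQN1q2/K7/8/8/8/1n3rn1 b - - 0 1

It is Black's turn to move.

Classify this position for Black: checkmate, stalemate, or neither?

checkmate

Black to move; black king on a8.
In check: yes, from the white queen on c6.
King squares — a7: attacked by Ra6; b7: attacked by Rb6; b8: attacked by Rb6.
Legal moves for Black: none.
In check with no legal moves → checkmate.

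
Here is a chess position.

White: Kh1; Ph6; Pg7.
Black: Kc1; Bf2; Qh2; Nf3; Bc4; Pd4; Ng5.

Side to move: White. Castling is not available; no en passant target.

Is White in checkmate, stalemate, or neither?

White to move; white king on h1.
In check: yes, from the black queen on h2.
King squares — g1: attacked by Bf2; g2: attacked by Qh2; h2: attacked by Nf3.
Legal moves for White: none.
In check with no legal moves → checkmate.

checkmate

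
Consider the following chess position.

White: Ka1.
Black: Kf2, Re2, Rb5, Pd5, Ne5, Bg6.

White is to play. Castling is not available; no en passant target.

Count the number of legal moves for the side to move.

White to move; king on a1.
In check: no.
Legal moves: none.
Count: 0.

0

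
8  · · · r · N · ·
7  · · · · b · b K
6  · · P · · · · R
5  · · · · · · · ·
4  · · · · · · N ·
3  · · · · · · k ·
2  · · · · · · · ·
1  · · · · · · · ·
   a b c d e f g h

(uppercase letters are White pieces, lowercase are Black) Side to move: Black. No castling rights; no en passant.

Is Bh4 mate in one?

After Bh4: white king on h7; in check: no.
White is not in check, so this cannot be checkmate.

no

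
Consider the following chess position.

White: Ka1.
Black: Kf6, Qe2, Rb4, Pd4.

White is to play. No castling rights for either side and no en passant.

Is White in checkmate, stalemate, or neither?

stalemate

White to move; white king on a1.
In check: no.
King squares — b1: attacked by Rb4; a2: attacked by Qe2; b2: attacked by Qe2.
Legal moves for White: none.
Not in check and no legal moves → stalemate.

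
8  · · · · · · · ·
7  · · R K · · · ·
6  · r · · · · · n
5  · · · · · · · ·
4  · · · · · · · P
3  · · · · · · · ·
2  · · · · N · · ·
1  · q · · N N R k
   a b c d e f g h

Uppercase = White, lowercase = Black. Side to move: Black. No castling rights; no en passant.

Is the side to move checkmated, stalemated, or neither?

Black to move; black king on h1.
In check: yes, from the white rook on g1.
King squares — g1: attacked by Ne2; g2: attacked by Ne1; h2: attacked by Nf1.
Legal moves for Black: none.
In check with no legal moves → checkmate.

checkmate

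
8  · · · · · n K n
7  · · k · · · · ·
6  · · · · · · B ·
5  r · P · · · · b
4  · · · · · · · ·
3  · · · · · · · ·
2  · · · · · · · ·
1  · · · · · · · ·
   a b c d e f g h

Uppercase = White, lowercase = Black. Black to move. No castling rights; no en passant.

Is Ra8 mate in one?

no

After Ra8: white king on g8; in check: no.
White is not in check, so this cannot be checkmate.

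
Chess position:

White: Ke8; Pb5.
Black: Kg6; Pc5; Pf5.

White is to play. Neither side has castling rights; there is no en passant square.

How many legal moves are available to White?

White to move; king on e8.
In check: no.
Legal moves: Kf8, Kd8, Ke7, Kd7, b6.
Count: 5.

5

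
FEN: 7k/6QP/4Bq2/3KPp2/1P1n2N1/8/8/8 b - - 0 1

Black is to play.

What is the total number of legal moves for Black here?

2

Black to move; king on h8.
In check: yes, from the white queen on g7.
Legal moves: Kxg7, Qxg7.
Count: 2.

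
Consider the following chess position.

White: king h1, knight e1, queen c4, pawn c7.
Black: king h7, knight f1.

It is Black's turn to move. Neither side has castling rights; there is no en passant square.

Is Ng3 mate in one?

no

After Ng3: white king on h1; in check: yes, from the black knight on g3.
White has 3 legal replies: Kh2, Kg2, Kg1.
In check but a legal move exists → not checkmate.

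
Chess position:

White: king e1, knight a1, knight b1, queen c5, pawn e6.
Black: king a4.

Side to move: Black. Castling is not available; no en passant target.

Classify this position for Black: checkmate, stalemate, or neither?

Black to move; black king on a4.
In check: no.
King squares — a3: attacked by Nb1; b3: attacked by Na1; b4: attacked by Qc5; a5: attacked by Qc5; b5: attacked by Qc5.
Legal moves for Black: none.
Not in check and no legal moves → stalemate.

stalemate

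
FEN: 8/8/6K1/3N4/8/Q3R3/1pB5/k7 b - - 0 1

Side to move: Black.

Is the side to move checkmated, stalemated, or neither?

Black to move; black king on a1.
In check: yes, from the white queen on a3.
King squares — b1: attacked by Bc2; a2: attacked by Qa3; b2: own pawn.
Legal moves for Black: none.
In check with no legal moves → checkmate.

checkmate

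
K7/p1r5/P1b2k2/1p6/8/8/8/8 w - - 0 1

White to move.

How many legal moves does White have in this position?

White to move; king on a8.
In check: yes, from the black bishop on c6.
Legal moves: Kb8.
Count: 1.

1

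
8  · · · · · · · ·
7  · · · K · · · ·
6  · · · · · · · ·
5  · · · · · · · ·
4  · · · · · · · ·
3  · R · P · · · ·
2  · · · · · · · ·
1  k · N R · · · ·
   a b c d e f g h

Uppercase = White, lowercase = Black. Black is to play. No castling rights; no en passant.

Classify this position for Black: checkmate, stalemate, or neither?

Black to move; black king on a1.
In check: no.
King squares — b1: attacked by Rb3; a2: attacked by Nc1; b2: attacked by Rb3.
Legal moves for Black: none.
Not in check and no legal moves → stalemate.

stalemate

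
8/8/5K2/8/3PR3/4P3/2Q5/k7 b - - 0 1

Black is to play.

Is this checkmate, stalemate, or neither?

stalemate

Black to move; black king on a1.
In check: no.
King squares — b1: attacked by Qc2; a2: attacked by Qc2; b2: attacked by Qc2.
Legal moves for Black: none.
Not in check and no legal moves → stalemate.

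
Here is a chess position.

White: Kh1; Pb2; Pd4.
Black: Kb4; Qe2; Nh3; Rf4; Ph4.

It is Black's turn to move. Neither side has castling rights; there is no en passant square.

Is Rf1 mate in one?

yes

After Rf1: white king on h1; in check: yes, from the black rook on f1.
King squares — g1: attacked by Rf1; g2: attacked by Qe2; h2: attacked by Qe2.
White has no legal moves → checkmate.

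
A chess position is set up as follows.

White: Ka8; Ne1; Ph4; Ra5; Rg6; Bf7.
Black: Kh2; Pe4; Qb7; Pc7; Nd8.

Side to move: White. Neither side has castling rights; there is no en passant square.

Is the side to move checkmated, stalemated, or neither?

checkmate

White to move; white king on a8.
In check: yes, from the black queen on b7.
King squares — a7: attacked by Qb7; b7: attacked by Nd8; b8: attacked by Qb7.
Legal moves for White: none.
In check with no legal moves → checkmate.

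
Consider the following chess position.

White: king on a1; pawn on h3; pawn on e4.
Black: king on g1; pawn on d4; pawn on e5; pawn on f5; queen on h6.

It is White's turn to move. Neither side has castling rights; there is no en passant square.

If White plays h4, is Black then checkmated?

no

After h4: black king on g1; in check: no.
Black is not in check, so this cannot be checkmate.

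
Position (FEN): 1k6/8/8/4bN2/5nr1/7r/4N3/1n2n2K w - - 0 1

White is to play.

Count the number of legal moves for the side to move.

0

White to move; king on h1.
In check: yes, from the black rook on h3.
Legal moves: none.
Count: 0.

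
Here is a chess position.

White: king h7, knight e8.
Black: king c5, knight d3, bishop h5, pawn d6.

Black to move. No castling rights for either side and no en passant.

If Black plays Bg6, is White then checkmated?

no

After Bg6: white king on h7; in check: yes, from the black bishop on g6.
White has 5 legal replies: Kh8, Kg8, Kg7, Kh6, Kxg6.
In check but a legal move exists → not checkmate.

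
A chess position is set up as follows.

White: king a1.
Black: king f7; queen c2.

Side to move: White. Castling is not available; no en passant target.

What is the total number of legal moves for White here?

White to move; king on a1.
In check: no.
Legal moves: none.
Count: 0.

0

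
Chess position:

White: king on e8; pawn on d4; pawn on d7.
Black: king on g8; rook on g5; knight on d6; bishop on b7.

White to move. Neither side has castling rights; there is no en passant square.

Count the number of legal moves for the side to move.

2

White to move; king on e8.
In check: yes, from the black knight on d6.
Legal moves: Kd8, Ke7.
Count: 2.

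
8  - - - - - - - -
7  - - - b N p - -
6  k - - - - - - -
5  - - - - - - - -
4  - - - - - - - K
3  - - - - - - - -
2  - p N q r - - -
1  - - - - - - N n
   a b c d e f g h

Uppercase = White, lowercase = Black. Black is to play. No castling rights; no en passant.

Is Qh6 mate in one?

yes

After Qh6: white king on h4; in check: yes, from the black queen on h6.
King squares — g3: attacked by Nh1; h3: attacked by Qh6; g4: attacked by Bd7; g5: attacked by Qh6; h5: attacked by Qh6.
White has no legal moves → checkmate.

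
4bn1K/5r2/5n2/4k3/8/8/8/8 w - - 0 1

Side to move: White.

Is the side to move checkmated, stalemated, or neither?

White to move; white king on h8.
In check: no.
King squares — g7: attacked by Rf7; h7: attacked by Nf6; g8: attacked by Nf6.
Legal moves for White: none.
Not in check and no legal moves → stalemate.

stalemate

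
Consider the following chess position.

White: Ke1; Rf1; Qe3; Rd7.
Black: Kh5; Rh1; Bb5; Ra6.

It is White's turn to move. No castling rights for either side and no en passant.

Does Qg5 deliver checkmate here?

no

After Qg5: black king on h5; in check: yes, from the white queen on g5.
Black has 1 legal reply: Kxg5.
In check but a legal move exists → not checkmate.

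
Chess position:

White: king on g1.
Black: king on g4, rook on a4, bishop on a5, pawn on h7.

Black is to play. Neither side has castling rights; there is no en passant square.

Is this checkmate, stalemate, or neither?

neither

Black to move; black king on g4.
In check: no.
Legal moves for Black include: Bd8, Bc7, Bb6+, Bb4, Bc3, Bd2, Be1, Kh5, Kg5, Kf5, Kh4, Kf4, Kh3, Kg3, Kf3, Rf4, Re4, Rd4, ... (list truncated; more exist).
Black has legal moves and is not in check → neither.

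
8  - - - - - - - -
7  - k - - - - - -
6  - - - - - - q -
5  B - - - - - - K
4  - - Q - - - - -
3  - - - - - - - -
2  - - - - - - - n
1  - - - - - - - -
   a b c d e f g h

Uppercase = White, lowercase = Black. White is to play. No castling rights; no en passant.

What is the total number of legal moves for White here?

2

White to move; king on h5.
In check: yes, from the black queen on g6.
Legal moves: Kxg6, Kh4.
Count: 2.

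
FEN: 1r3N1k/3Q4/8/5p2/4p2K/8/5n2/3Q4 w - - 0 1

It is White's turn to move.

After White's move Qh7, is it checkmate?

yes

After Qh7: black king on h8; in check: yes, from the white queen on h7.
King squares — g7: attacked by Qh7; h7: attacked by Nf8; g8: attacked by Qh7.
Black has no legal moves → checkmate.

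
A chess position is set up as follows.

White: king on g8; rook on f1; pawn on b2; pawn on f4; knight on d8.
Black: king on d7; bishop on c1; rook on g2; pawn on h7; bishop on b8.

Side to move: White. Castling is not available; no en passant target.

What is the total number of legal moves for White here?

4

White to move; king on g8.
In check: yes, from the black rook on g2.
Legal moves: Kh8, Kf8, Kxh7, Kf7.
Count: 4.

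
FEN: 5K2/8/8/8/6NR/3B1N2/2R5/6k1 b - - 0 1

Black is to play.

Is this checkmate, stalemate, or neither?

checkmate

Black to move; black king on g1.
In check: yes, from the white knight on f3.
King squares — f1: attacked by Bd3; h1: attacked by Rh4; f2: attacked by Rc2; g2: attacked by Rc2; h2: attacked by Rc2.
Legal moves for Black: none.
In check with no legal moves → checkmate.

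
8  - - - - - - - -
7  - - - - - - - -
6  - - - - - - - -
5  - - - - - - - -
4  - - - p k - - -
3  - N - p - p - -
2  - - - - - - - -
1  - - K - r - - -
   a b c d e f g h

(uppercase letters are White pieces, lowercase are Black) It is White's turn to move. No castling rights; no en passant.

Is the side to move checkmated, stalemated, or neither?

neither

White to move; white king on c1.
In check: yes, from the black rook on e1.
King squares — b1: attacked by Re1; d1: attacked by Re1; b2: available; c2: attacked by Pd3; d2: available.
Legal moves for White: Kd2, Kb2.
White is in check but has 2 legal moves → neither.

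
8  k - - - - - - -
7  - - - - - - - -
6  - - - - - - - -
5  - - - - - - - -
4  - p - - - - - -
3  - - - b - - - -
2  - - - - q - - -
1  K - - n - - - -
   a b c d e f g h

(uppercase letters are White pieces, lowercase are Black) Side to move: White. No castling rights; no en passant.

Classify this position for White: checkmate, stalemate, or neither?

White to move; white king on a1.
In check: no.
King squares — b1: attacked by Bd3; a2: attacked by Qe2; b2: attacked by Nd1.
Legal moves for White: none.
Not in check and no legal moves → stalemate.

stalemate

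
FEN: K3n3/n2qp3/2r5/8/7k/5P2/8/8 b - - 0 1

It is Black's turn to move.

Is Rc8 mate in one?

yes

After Rc8: white king on a8; in check: yes, from the black rook on c8.
King squares — a7: attacked by Qd7; b7: attacked by Qd7; b8: attacked by Rc8.
White has no legal moves → checkmate.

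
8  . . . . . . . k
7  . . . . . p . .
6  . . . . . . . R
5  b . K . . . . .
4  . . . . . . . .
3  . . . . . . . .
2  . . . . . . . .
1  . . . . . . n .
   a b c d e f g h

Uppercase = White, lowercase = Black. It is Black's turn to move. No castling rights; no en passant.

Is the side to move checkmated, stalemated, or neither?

Black to move; black king on h8.
In check: yes, from the white rook on h6.
Legal moves for Black: Kg8, Kg7.
Black is in check but has 2 legal moves → neither.

neither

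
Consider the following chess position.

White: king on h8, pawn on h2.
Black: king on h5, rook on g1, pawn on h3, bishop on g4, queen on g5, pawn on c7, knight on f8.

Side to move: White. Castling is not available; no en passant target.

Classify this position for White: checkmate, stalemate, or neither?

White to move; white king on h8.
In check: no.
King squares — g7: attacked by Qg5; h7: attacked by Nf8; g8: attacked by Qg5.
Legal moves for White: none.
Not in check and no legal moves → stalemate.

stalemate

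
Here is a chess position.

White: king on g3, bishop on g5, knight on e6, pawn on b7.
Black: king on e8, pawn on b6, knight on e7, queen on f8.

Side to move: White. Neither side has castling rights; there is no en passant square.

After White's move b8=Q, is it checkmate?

After b8=Q: black king on e8; in check: yes, from the white queen on b8.
Black has 3 legal replies: Kf7, Kd7, Nc8.
In check but a legal move exists → not checkmate.

no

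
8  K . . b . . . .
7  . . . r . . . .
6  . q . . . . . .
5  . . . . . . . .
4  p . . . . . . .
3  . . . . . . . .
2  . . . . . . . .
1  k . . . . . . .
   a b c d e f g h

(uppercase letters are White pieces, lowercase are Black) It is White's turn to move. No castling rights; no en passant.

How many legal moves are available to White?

0

White to move; king on a8.
In check: no.
Legal moves: none.
Count: 0.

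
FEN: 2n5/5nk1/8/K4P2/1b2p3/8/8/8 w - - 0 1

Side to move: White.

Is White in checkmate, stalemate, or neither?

White to move; white king on a5.
In check: yes, from the black bishop on b4.
Legal moves for White: Ka6, Kb5, Kxb4, Ka4.
White is in check but has 4 legal moves → neither.

neither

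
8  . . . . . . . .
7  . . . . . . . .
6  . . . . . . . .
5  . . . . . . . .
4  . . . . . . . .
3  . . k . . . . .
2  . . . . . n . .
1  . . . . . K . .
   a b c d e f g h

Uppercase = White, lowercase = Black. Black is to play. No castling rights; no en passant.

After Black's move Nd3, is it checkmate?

no

After Nd3: white king on f1; in check: no.
White is not in check, so this cannot be checkmate.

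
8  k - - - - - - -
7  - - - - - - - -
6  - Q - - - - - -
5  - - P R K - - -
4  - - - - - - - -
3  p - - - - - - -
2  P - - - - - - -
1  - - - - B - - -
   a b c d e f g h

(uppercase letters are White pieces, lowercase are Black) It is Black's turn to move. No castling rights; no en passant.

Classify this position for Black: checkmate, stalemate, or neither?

Black to move; black king on a8.
In check: no.
King squares — a7: attacked by Qb6; b7: attacked by Qb6; b8: attacked by Qb6.
Legal moves for Black: none.
Not in check and no legal moves → stalemate.

stalemate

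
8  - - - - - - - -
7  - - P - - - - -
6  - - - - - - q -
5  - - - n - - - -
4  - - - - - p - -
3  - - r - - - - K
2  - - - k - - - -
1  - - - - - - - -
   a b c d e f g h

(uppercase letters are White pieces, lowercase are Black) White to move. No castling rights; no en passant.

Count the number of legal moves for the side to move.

White to move; king on h3.
In check: yes, from the black rook on c3.
Legal moves: Kh4, Kh2.
Count: 2.

2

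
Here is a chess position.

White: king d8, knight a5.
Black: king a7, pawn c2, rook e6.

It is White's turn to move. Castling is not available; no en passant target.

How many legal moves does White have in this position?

White to move; king on d8.
In check: no.
Legal moves: Kc8, Kd7, Kc7, Nb7, Nc6+, Nc4, Nb3.
Count: 7.

7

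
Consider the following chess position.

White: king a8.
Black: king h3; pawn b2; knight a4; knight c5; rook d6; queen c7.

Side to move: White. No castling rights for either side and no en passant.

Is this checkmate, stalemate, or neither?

stalemate

White to move; white king on a8.
In check: no.
King squares — a7: attacked by Qc7; b7: attacked by Nc5; b8: attacked by Qc7.
Legal moves for White: none.
Not in check and no legal moves → stalemate.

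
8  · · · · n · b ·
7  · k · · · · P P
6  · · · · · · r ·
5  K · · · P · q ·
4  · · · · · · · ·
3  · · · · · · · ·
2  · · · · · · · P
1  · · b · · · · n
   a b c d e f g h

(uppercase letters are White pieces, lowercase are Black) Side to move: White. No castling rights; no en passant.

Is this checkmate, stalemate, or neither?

White to move; white king on a5.
In check: no.
Legal moves for White: Kb5, Kb4, Ka4, hxg8=Q, hxg8=R, hxg8=B, hxg8=N, h8=Q, h8=R, h8=B, h8=N, h3, h4.
White has 13 legal moves and is not in check → neither.

neither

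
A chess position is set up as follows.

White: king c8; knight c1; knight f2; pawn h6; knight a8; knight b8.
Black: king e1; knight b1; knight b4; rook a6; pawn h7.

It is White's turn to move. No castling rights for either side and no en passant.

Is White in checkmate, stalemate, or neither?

neither

White to move; white king on c8.
In check: no.
Legal moves for White include: Kd8, Kd7, Kc7, Kb7, Nd7, Nc6, Nxa6, Nc7, Nb6, Ng4, Ne4, Nh3, Nfd3+, Nh1, Nd1, Ncd3+, Nb3, Ne2, ... (list truncated; more exist).
White has legal moves and is not in check → neither.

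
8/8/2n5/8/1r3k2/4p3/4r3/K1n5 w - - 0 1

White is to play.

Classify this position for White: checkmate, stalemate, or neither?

White to move; white king on a1.
In check: no.
King squares — b1: attacked by Rb4; a2: attacked by Nc1; b2: attacked by Re2.
Legal moves for White: none.
Not in check and no legal moves → stalemate.

stalemate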